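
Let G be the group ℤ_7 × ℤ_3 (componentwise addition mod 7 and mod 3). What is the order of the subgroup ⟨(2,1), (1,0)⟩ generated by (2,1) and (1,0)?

21

|⟨(2,1)⟩| = 21 and |⟨(1,0)⟩| = 7, so |H| is a multiple of lcm(21, 7) = 21 and divides |G| = 21.
Closing {(2,1), (1,0)} under the group operation gives all of G, so |H| = 21.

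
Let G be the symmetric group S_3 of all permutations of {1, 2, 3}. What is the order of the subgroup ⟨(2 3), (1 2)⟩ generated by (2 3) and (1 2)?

6

|⟨(2 3)⟩| = 2 and |⟨(1 2)⟩| = 2, so |H| is a multiple of lcm(2, 2) = 2 and divides |G| = 6.
Closing {(2 3), (1 2)} under the group operation gives all of G, so |H| = 6.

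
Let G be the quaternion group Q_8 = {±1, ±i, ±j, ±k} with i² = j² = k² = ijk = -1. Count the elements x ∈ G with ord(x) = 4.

The elements of order 4 are: i, -i, j, -j, k, -k.
That's 6.

6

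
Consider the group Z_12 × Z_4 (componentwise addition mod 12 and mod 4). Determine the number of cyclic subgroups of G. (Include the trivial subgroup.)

20

A cyclic subgroup of order d is generated by each of its φ(d) elements of order d, so the cyclic subgroups of order d number (#elements of order d)/φ(d).
Cyclic subgroups by order — order 1: 1; order 2: 3; order 3: 1; order 4: 6; order 6: 3; order 12: 6.
Total: 20.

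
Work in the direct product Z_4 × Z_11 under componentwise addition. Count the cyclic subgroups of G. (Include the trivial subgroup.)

Each element a generates a cyclic subgroup ⟨a⟩; distinct elements may generate the same one (a cyclic group of order d has φ(d) generators).
Cyclic subgroups by order — order 1: 1; order 2: 1; order 4: 1; order 11: 1; order 22: 1; order 44: 1.
Total: 6.

6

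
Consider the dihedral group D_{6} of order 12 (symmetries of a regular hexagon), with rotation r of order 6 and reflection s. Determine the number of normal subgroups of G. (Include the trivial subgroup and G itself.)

7

G has 16 subgroups. Checking conjugation-invariance by order — order 1: 1/1 normal; order 2: 1/7 normal; order 3: 1/1 normal; order 4: 0/3 normal; order 6: 3/3 normal; order 12: 1/1 normal.
Total normal subgroups: 7.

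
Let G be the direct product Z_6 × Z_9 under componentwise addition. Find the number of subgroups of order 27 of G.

1

|G| = 54 and 27 | 54, so subgroups of order 27 are possible by Lagrange.
The subgroups of order 27 are: {(0,0), (0,1), (0,2), (0,3), (0,4), (0,5), (0,6), (0,7), (0,8), (2,0), (2,1), (2,2), (2,3), (2,4), (2,5), (2,6), (2,7), (2,8), (4,0), (4,1), (4,2), (4,3), (4,4), (4,5), (4,6), (4,7), (4,8)}.
So G has 1 subgroup of order 27.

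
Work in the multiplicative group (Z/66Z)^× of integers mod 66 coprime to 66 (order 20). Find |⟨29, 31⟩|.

10

|⟨29⟩| = 10 and |⟨31⟩| = 5, so |H| is a multiple of lcm(10, 5) = 10 and divides |G| = 20.
Closing under the operation: H = {1, 17, 25, 29, 31, 35, 37, 41, 49, 65}, so |H| = 10.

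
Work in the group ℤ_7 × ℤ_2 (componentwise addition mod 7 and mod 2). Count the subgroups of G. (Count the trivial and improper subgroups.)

|G| = 14, so by Lagrange every subgroup order divides 14. Divisors: 1, 2, 7, 14.
Subgroups by order — order 1: 1; order 2: 1; order 7: 1; order 14: 1.
Total: 1 + 1 + 1 + 1 = 4.

4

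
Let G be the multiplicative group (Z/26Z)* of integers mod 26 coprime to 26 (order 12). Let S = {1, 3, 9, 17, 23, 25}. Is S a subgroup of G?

|S| = 6 divides |G| = 12, consistent with Lagrange.
S contains the identity, every element's inverse is in S, and S is closed under ·: it is a subgroup.
In fact S = ⟨17⟩.

Yes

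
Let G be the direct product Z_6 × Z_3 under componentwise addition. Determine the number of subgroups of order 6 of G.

|G| = 18 and 6 | 18, so subgroups of order 6 are possible by Lagrange.
The subgroups of order 6 are: {(0,0), (0,1), (0,2), (3,0), (3,1), (3,2)}; {(0,0), (1,0), (2,0), (3,0), (4,0), (5,0)}; {(0,0), (1,1), (2,2), (3,0), (4,1), (5,2)}; {(0,0), (1,2), (2,1), (3,0), (4,2), (5,1)}.
So G has 4 subgroups of order 6.

4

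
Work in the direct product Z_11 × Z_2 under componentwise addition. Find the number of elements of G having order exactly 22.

10

An element (a,b) has order lcm(ord(a), ord(b)); count pairs with lcm equal to 22.
Enumerating gives 10 such elements.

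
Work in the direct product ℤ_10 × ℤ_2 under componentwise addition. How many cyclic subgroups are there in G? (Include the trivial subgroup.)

A cyclic subgroup of order d is generated by each of its φ(d) elements of order d, so the cyclic subgroups of order d number (#elements of order d)/φ(d).
Cyclic subgroups by order — order 1: 1; order 2: 3; order 5: 1; order 10: 3.
Total: 8.

8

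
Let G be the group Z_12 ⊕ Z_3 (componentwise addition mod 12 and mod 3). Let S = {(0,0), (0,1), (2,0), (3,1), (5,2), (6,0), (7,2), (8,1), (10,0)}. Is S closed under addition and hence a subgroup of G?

No

(0,1) ∈ S but its inverse (0,2) ∉ S, so S is not a subgroup.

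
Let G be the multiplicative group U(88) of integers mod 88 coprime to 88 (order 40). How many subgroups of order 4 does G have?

|G| = 40 and 4 | 40, so subgroups of order 4 are possible by Lagrange.
The subgroups of order 4 are: {1, 21, 23, 43}; {1, 21, 45, 65}; {1, 21, 67, 87}; {1, 23, 45, 67}; … (7 in all).
So G has 7 subgroups of order 4.

7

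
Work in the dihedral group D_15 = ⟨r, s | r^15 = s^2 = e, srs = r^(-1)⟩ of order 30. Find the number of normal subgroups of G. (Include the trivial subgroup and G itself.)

5

G has 28 subgroups. Checking conjugation-invariance by order — order 1: 1/1 normal; order 2: 0/15 normal; order 3: 1/1 normal; order 5: 1/1 normal; order 6: 0/5 normal; order 10: 0/3 normal; order 15: 1/1 normal; order 30: 1/1 normal.
Total normal subgroups: 5.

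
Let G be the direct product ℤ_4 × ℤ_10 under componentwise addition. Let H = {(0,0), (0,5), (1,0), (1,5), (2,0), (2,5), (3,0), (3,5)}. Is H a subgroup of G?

Yes

|H| = 8 divides |G| = 40, consistent with Lagrange.
H contains the identity, every element's inverse is in H, and H is closed under +: it is a subgroup.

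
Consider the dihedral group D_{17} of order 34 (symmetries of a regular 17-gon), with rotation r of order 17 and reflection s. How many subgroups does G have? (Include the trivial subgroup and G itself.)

|G| = 34, so by Lagrange every subgroup order divides 34. Divisors: 1, 2, 17, 34.
Subgroups by order — order 1: 1; order 2: 17; order 17: 1; order 34: 1.
Total: 1 + 17 + 1 + 1 = 20.

20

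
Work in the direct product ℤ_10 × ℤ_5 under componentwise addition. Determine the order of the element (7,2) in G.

The order of (7,2) in Z_10 × Z_5 is lcm(ord(7) in Z_10, ord(2) in Z_5).
ord(7) = 10 and ord(2) = 5, so |⟨(7,2)⟩| = lcm(10, 5) = 10.

10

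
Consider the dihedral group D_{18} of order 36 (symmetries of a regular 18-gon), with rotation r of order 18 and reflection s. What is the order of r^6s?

Computing powers of r^6s: the smallest k with (r^6s)^k = e is k = 2.

2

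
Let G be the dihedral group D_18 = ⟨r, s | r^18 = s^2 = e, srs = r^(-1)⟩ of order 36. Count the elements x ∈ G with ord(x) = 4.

No element of G has order 4 (even though 4 | 36).

0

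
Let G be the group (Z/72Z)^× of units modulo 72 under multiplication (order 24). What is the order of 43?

Compute successive powers of 43 mod 72: 43, 49, 19, 25, 67, 1; 43^6 ≡ 1 (mod 72).
So |⟨43⟩| = 6.

6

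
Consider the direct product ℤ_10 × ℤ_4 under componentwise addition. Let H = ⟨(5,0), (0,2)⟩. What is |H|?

|⟨(5,0)⟩| = 2 and |⟨(0,2)⟩| = 2, so |H| is a multiple of lcm(2, 2) = 2 and divides |G| = 40.
Closing under the operation: H = {(0,0), (0,2), (5,0), (5,2)}, so |H| = 4.

4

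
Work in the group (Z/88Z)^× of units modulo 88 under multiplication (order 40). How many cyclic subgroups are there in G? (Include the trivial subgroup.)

Group the elements of G by the cyclic subgroup they generate; each cyclic subgroup of order d accounts for φ(d) elements.
Cyclic subgroups by order — order 1: 1; order 2: 7; order 5: 1; order 10: 7.
Total: 16.

16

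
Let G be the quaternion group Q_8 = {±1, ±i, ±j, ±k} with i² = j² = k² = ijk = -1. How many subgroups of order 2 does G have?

|G| = 8 and 2 | 8, so subgroups of order 2 are possible by Lagrange.
The subgroups of order 2 are: {1, -1}.
So G has 1 subgroup of order 2.

1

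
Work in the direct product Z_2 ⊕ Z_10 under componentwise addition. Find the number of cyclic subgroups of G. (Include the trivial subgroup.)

A cyclic subgroup of order d is generated by each of its φ(d) elements of order d, so the cyclic subgroups of order d number (#elements of order d)/φ(d).
Cyclic subgroups by order — order 1: 1; order 2: 3; order 5: 1; order 10: 3.
Total: 8.

8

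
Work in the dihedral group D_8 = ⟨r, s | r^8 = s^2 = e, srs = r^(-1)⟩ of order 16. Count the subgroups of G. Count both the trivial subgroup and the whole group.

|G| = 16, so by Lagrange every subgroup order divides 16. Divisors: 1, 2, 4, 8, 16.
Subgroups by order — order 1: 1; order 2: 9; order 4: 5; order 8: 3; order 16: 1.
Total: 1 + 9 + 5 + 3 + 1 = 19.

19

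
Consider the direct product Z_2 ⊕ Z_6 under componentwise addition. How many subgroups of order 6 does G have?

3

|G| = 12 and 6 | 12, so subgroups of order 6 are possible by Lagrange.
The subgroups of order 6 are: {(0,0), (0,1), (0,2), (0,3), (0,4), (0,5)}; {(0,0), (0,2), (0,4), (1,0), (1,2), (1,4)}; {(0,0), (0,2), (0,4), (1,1), (1,3), (1,5)}.
So G has 3 subgroups of order 6.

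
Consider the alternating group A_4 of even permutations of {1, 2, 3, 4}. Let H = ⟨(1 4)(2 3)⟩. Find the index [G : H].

|⟨(1 4)(2 3)⟩| = 2 and |G| = 12.
By Lagrange, [G : H] = |G|/|H| = 12/2 = 6.

6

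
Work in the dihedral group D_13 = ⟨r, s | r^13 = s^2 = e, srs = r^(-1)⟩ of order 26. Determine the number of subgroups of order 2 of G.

13

|G| = 26 and 2 | 26, so subgroups of order 2 are possible by Lagrange.
The subgroups of order 2 are: {e, r^10s}; {e, r^11s}; {e, r^12s}; {e, r^2s}; … (13 in all).
So G has 13 subgroups of order 2.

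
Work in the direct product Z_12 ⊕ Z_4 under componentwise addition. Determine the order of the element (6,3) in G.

The order of (6,3) in Z_12 × Z_4 is lcm(ord(6) in Z_12, ord(3) in Z_4).
ord(6) = 2 and ord(3) = 4, so |⟨(6,3)⟩| = lcm(2, 4) = 4.

4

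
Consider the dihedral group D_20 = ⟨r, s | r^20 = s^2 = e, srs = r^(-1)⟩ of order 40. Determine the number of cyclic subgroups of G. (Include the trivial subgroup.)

26

Group the elements of G by the cyclic subgroup they generate; each cyclic subgroup of order d accounts for φ(d) elements.
Cyclic subgroups by order — order 1: 1; order 2: 21; order 4: 1; order 5: 1; order 10: 1; order 20: 1.
Total: 26.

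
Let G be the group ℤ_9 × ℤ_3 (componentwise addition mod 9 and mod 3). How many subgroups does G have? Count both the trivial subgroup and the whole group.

10

|G| = 27, so by Lagrange every subgroup order divides 27. Divisors: 1, 3, 9, 27.
Subgroups by order — order 1: 1; order 3: 4; order 9: 4; order 27: 1.
Total: 1 + 4 + 4 + 1 = 10.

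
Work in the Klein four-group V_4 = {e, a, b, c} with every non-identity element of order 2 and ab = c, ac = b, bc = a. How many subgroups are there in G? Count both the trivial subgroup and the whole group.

5

|G| = 4, so by Lagrange every subgroup order divides 4. Divisors: 1, 2, 4.
Subgroups by order — order 1: 1; order 2: 3; order 4: 1.
Total: 1 + 3 + 1 = 5.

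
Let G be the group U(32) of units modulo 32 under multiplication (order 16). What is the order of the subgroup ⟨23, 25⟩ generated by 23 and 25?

|⟨23⟩| = 4 and |⟨25⟩| = 4, so |H| is a multiple of lcm(4, 4) = 4 and divides |G| = 16.
Closing under the operation: H = {1, 7, 9, 15, 17, 23, 25, 31}, so |H| = 8.

8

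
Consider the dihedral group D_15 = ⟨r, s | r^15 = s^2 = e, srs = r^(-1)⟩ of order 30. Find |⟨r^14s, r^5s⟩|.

|⟨r^14s⟩| = 2 and |⟨r^5s⟩| = 2, so |H| is a multiple of lcm(2, 2) = 2 and divides |G| = 30.
Closing under the operation: H = {e, r^3, r^6, r^9, r^12, r^2s, r^5s, r^8s, r^11s, r^14s}, so |H| = 10.

10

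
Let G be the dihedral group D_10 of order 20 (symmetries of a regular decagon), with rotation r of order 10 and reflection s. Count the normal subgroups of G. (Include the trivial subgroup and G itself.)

7

G has 22 subgroups. Checking conjugation-invariance by order — order 1: 1/1 normal; order 2: 1/11 normal; order 4: 0/5 normal; order 5: 1/1 normal; order 10: 3/3 normal; order 20: 1/1 normal.
Total normal subgroups: 7.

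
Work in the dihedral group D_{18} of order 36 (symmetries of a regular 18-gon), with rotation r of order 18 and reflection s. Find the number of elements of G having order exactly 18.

The elements of order 18 are: r, r^5, r^7, r^11, r^13, r^17.
That's 6.

6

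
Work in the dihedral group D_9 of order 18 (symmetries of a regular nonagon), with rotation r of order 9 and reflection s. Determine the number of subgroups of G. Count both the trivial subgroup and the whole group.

|G| = 18, so by Lagrange every subgroup order divides 18. Divisors: 1, 2, 3, 6, 9, 18.
Subgroups by order — order 1: 1; order 2: 9; order 3: 1; order 6: 3; order 9: 1; order 18: 1.
Total: 1 + 9 + 1 + 3 + 1 + 1 = 16.

16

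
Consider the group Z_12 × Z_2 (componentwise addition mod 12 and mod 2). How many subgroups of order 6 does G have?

|G| = 24 and 6 | 24, so subgroups of order 6 are possible by Lagrange.
The subgroups of order 6 are: {(0,0), (0,1), (4,0), (4,1), (8,0), (8,1)}; {(0,0), (2,0), (4,0), (6,0), (8,0), (10,0)}; {(0,0), (2,1), (4,0), (6,1), (8,0), (10,1)}.
So G has 3 subgroups of order 6.

3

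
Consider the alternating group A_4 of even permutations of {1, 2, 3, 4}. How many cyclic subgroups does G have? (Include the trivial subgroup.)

Each element a generates a cyclic subgroup ⟨a⟩; distinct elements may generate the same one (a cyclic group of order d has φ(d) generators).
Cyclic subgroups by order — order 1: 1; order 2: 3; order 3: 4.
Total: 8.

8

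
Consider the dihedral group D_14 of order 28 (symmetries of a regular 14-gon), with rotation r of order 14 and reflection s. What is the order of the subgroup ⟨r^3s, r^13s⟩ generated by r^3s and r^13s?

14

|⟨r^3s⟩| = 2 and |⟨r^13s⟩| = 2, so |H| is a multiple of lcm(2, 2) = 2 and divides |G| = 28.
Closing under the operation: H = {e, r^2, r^4, r^6, r^8, r^10, r^12, rs, r^3s, r^5s, r^7s, r^9s, r^11s, r^13s}, so |H| = 14.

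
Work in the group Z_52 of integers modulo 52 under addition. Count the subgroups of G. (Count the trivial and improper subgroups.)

A cyclic group of order 52 has exactly one subgroup for each divisor of 52.
Divisors of 52: 1, 2, 4, 13, 26, 52.
So Z_52 has 6 subgroups.

6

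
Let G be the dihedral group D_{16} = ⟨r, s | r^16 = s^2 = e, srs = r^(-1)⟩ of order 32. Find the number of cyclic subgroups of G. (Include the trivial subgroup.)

Group the elements of G by the cyclic subgroup they generate; each cyclic subgroup of order d accounts for φ(d) elements.
Cyclic subgroups by order — order 1: 1; order 2: 17; order 4: 1; order 8: 1; order 16: 1.
Total: 21.

21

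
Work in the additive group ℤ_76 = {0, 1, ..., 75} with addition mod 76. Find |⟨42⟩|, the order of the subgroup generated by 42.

38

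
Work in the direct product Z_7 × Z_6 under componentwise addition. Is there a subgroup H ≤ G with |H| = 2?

2 | 42. A subgroup of order 2 is {(0,0), (0,3)}.

Yes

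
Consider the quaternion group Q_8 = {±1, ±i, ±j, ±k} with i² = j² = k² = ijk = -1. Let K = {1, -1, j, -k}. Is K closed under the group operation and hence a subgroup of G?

-k ∈ K but its inverse k ∉ K, so K is not a subgroup.

No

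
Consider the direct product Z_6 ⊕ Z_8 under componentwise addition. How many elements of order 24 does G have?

16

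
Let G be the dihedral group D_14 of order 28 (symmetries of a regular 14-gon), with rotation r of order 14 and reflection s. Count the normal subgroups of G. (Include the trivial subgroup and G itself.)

G has 28 subgroups. Checking conjugation-invariance by order — order 1: 1/1 normal; order 2: 1/15 normal; order 4: 0/7 normal; order 7: 1/1 normal; order 14: 3/3 normal; order 28: 1/1 normal.
Total normal subgroups: 7.

7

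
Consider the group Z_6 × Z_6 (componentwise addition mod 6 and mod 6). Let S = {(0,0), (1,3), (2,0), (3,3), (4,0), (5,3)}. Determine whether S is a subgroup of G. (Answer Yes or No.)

|S| = 6 divides |G| = 36, consistent with Lagrange.
S contains the identity, every element's inverse is in S, and S is closed under +: it is a subgroup.
In fact S = ⟨(1,3)⟩.

Yes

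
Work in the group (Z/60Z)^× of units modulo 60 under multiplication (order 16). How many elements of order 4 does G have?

The elements of order 4 are: 7, 13, 17, 23, 37, 43, 47, 53.
That's 8.

8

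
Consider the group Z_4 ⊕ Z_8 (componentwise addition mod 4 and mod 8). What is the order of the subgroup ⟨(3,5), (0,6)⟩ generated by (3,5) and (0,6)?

16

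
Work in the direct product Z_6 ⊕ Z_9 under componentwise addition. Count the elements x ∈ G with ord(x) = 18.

An element (a,b) has order lcm(ord(a), ord(b)); count pairs with lcm equal to 18.
Enumerating gives 18 such elements.

18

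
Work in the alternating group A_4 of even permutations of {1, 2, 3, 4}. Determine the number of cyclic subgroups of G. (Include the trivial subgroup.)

Group the elements of G by the cyclic subgroup they generate; each cyclic subgroup of order d accounts for φ(d) elements.
Cyclic subgroups by order — order 1: 1; order 2: 3; order 3: 4.
Total: 8.

8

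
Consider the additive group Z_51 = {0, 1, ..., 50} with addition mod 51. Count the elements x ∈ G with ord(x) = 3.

2

In a cyclic group of order 51, the number of elements of order d (for d | 51) is φ(d).
φ(3) = 2.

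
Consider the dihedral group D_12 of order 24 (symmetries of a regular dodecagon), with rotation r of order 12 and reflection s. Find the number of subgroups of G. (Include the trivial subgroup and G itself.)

34

|G| = 24, so by Lagrange every subgroup order divides 24. Divisors: 1, 2, 3, 4, 6, 8, 12, 24.
Subgroups by order — order 1: 1; order 2: 13; order 3: 1; order 4: 7; order 6: 5; order 8: 3; order 12: 3; order 24: 1.
Total: 1 + 13 + 1 + 7 + 5 + 3 + 3 + 1 = 34.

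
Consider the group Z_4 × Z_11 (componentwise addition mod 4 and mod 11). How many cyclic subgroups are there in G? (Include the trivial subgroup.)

6

Each element a generates a cyclic subgroup ⟨a⟩; distinct elements may generate the same one (a cyclic group of order d has φ(d) generators).
Cyclic subgroups by order — order 1: 1; order 2: 1; order 4: 1; order 11: 1; order 22: 1; order 44: 1.
Total: 6.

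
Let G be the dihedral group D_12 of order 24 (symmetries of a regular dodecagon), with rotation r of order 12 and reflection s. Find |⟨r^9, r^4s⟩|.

|⟨r^9⟩| = 4 and |⟨r^4s⟩| = 2, so |H| is a multiple of lcm(4, 2) = 4 and divides |G| = 24.
Closing under the operation: H = {e, r^3, r^6, r^9, rs, r^4s, r^7s, r^10s}, so |H| = 8.

8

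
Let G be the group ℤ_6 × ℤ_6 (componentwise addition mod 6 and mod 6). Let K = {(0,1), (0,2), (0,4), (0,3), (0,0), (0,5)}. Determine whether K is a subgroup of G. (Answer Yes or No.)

|K| = 6 divides |G| = 36, consistent with Lagrange.
K contains the identity, every element's inverse is in K, and K is closed under +: it is a subgroup.
In fact K = ⟨(0,1)⟩.

Yes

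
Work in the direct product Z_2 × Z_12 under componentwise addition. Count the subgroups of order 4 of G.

3

|G| = 24 and 4 | 24, so subgroups of order 4 are possible by Lagrange.
The subgroups of order 4 are: {(0,0), (0,3), (0,6), (0,9)}; {(0,0), (0,6), (1,0), (1,6)}; {(0,0), (0,6), (1,3), (1,9)}.
So G has 3 subgroups of order 4.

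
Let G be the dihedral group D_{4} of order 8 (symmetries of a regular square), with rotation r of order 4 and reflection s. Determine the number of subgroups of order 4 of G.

3

|G| = 8 and 4 | 8, so subgroups of order 4 are possible by Lagrange.
The subgroups of order 4 are: {e, r, r^2, r^3}; {e, r^2, s, r^2s}; {e, r^2, rs, r^3s}.
So G has 3 subgroups of order 4.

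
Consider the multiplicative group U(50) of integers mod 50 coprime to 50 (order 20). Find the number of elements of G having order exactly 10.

The elements of order 10 are: 9, 19, 29, 39.
That's 4.

4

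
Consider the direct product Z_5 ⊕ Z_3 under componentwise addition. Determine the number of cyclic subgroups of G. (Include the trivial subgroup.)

4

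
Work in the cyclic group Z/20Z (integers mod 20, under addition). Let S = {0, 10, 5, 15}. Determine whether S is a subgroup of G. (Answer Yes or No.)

|S| = 4 divides |G| = 20, consistent with Lagrange.
S contains the identity, every element's inverse is in S, and S is closed under +: it is a subgroup.
In fact S = ⟨5⟩.

Yes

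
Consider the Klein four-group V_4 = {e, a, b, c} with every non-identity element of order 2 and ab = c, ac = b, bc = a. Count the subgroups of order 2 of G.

3

|G| = 4 and 2 | 4, so subgroups of order 2 are possible by Lagrange.
The subgroups of order 2 are: {e, a}; {e, b}; {e, c}.
So G has 3 subgroups of order 2.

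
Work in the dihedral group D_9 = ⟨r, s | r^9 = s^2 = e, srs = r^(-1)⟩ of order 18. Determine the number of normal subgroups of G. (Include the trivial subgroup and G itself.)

G has 16 subgroups. Checking conjugation-invariance by order — order 1: 1/1 normal; order 2: 0/9 normal; order 3: 1/1 normal; order 6: 0/3 normal; order 9: 1/1 normal; order 18: 1/1 normal.
Total normal subgroups: 4.

4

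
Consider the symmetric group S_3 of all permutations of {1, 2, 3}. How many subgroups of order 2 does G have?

|G| = 6 and 2 | 6, so subgroups of order 2 are possible by Lagrange.
The subgroups of order 2 are: {e, (1 2)}; {e, (1 3)}; {e, (2 3)}.
So G has 3 subgroups of order 2.

3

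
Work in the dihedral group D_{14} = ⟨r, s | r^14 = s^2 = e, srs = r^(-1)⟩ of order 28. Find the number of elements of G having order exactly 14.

The elements of order 14 are: r, r^3, r^5, r^9, r^11, r^13.
That's 6.

6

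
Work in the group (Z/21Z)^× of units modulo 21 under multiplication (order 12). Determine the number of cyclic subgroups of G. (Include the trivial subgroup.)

8

Group the elements of G by the cyclic subgroup they generate; each cyclic subgroup of order d accounts for φ(d) elements.
Cyclic subgroups by order — order 1: 1; order 2: 3; order 3: 1; order 6: 3.
Total: 8.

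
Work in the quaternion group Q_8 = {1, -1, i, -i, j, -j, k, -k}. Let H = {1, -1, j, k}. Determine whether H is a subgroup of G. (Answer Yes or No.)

No

k ∈ H but its inverse -k ∉ H, so H is not a subgroup.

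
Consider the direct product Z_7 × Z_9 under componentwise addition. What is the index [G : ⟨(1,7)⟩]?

|⟨(1,7)⟩| = 63 and |G| = 63.
By Lagrange, [G : H] = |G|/|H| = 63/63 = 1.

1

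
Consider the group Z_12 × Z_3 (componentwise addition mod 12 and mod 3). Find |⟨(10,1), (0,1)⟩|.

|⟨(10,1)⟩| = 6 and |⟨(0,1)⟩| = 3, so |H| is a multiple of lcm(6, 3) = 6 and divides |G| = 36.
Closing under the operation: H = {(0,0), (0,1), (0,2), (2,0), (2,1), (2,2), (4,0), (4,1), (4,2), (6,0), (6,1), (6,2), (8,0), (8,1), (8,2), (10,0), (10,1), (10,2)}, so |H| = 18.

18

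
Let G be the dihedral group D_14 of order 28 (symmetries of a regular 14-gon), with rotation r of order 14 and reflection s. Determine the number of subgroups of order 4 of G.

7

|G| = 28 and 4 | 28, so subgroups of order 4 are possible by Lagrange.
The subgroups of order 4 are: {e, r^7, r^3s, r^10s}; {e, r^7, r^4s, r^11s}; {e, r^7, r^5s, r^12s}; {e, r^7, r^6s, r^13s}; … (7 in all).
So G has 7 subgroups of order 4.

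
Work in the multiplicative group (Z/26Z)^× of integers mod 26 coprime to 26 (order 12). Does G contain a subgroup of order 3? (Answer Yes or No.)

Yes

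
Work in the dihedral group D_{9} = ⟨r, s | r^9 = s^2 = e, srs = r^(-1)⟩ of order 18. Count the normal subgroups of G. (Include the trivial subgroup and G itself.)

4

G has 16 subgroups. Checking conjugation-invariance by order — order 1: 1/1 normal; order 2: 0/9 normal; order 3: 1/1 normal; order 6: 0/3 normal; order 9: 1/1 normal; order 18: 1/1 normal.
Total normal subgroups: 4.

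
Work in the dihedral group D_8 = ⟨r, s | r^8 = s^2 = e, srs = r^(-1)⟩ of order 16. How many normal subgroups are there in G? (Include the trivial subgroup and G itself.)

G has 19 subgroups. Checking conjugation-invariance by order — order 1: 1/1 normal; order 2: 1/9 normal; order 4: 1/5 normal; order 8: 3/3 normal; order 16: 1/1 normal.
Total normal subgroups: 7.

7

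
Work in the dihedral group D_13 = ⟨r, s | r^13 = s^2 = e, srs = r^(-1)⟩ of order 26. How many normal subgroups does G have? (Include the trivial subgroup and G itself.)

G has 16 subgroups. Checking conjugation-invariance by order — order 1: 1/1 normal; order 2: 0/13 normal; order 13: 1/1 normal; order 26: 1/1 normal.
Total normal subgroups: 3.

3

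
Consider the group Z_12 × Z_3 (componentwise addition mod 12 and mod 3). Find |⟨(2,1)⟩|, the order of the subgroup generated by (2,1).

6

The order of (2,1) in Z_12 × Z_3 is lcm(ord(2) in Z_12, ord(1) in Z_3).
ord(2) = 6 and ord(1) = 3, so |⟨(2,1)⟩| = lcm(6, 3) = 6.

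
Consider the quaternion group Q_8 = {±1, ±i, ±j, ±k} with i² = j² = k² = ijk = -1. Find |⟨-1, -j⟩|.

4

|⟨-1⟩| = 2 and |⟨-j⟩| = 4, so |H| is a multiple of lcm(2, 4) = 4 and divides |G| = 8.
Closing under the operation: H = {1, -1, j, -j}, so |H| = 4.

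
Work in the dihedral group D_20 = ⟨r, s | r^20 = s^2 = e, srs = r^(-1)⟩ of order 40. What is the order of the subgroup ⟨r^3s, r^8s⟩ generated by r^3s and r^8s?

8

|⟨r^3s⟩| = 2 and |⟨r^8s⟩| = 2, so |H| is a multiple of lcm(2, 2) = 2 and divides |G| = 40.
Closing under the operation: H = {e, r^5, r^10, r^15, r^3s, r^8s, r^13s, r^18s}, so |H| = 8.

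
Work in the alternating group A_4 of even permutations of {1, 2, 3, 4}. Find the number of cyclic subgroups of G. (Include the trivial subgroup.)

8

A cyclic subgroup of order d is generated by each of its φ(d) elements of order d, so the cyclic subgroups of order d number (#elements of order d)/φ(d).
Cyclic subgroups by order — order 1: 1; order 2: 3; order 3: 4.
Total: 8.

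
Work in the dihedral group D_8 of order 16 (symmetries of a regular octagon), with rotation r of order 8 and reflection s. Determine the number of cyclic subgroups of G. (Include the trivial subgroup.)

Each element a generates a cyclic subgroup ⟨a⟩; distinct elements may generate the same one (a cyclic group of order d has φ(d) generators).
Cyclic subgroups by order — order 1: 1; order 2: 9; order 4: 1; order 8: 1.
Total: 12.

12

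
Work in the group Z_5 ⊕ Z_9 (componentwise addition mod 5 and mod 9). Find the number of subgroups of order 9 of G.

1

|G| = 45 and 9 | 45, so subgroups of order 9 are possible by Lagrange.
The subgroups of order 9 are: {(0,0), (0,1), (0,2), (0,3), (0,4), (0,5), (0,6), (0,7), (0,8)}.
So G has 1 subgroup of order 9.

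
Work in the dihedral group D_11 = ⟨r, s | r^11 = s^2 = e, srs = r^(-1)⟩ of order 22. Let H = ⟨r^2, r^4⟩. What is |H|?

|⟨r^2⟩| = 11 and |⟨r^4⟩| = 11, so |H| is a multiple of lcm(11, 11) = 11 and divides |G| = 22.
Closing under the operation: H = {e, r, r^2, r^3, r^4, r^5, r^6, r^7, r^8, r^9, r^10}, so |H| = 11.

11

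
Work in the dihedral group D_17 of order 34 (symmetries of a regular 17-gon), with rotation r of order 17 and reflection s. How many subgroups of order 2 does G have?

|G| = 34 and 2 | 34, so subgroups of order 2 are possible by Lagrange.
The subgroups of order 2 are: {e, r^10s}; {e, r^11s}; {e, r^12s}; {e, r^13s}; … (17 in all).
So G has 17 subgroups of order 2.

17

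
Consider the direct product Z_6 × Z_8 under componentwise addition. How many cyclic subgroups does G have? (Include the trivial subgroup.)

16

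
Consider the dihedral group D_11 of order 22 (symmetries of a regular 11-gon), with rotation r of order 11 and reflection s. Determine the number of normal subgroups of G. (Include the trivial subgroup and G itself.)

G has 14 subgroups. Checking conjugation-invariance by order — order 1: 1/1 normal; order 2: 0/11 normal; order 11: 1/1 normal; order 22: 1/1 normal.
Total normal subgroups: 3.

3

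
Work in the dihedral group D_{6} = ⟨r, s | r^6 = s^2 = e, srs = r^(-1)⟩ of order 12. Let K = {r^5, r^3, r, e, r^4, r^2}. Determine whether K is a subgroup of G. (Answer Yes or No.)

|K| = 6 divides |G| = 12, consistent with Lagrange.
K contains the identity, every element's inverse is in K, and K is closed under ·: it is a subgroup.
In fact K = ⟨r^5⟩.

Yes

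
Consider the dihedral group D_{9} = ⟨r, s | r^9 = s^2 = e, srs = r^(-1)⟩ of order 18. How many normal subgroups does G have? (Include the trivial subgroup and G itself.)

G has 16 subgroups. Checking conjugation-invariance by order — order 1: 1/1 normal; order 2: 0/9 normal; order 3: 1/1 normal; order 6: 0/3 normal; order 9: 1/1 normal; order 18: 1/1 normal.
Total normal subgroups: 4.

4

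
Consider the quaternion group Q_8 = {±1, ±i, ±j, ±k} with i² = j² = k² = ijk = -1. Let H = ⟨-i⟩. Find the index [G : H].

|⟨-i⟩| = 4 and |G| = 8.
By Lagrange, [G : H] = |G|/|H| = 8/4 = 2.

2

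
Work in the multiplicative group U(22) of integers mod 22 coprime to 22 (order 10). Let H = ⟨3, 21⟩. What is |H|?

|⟨3⟩| = 5 and |⟨21⟩| = 2, so |H| is a multiple of lcm(5, 2) = 10 and divides |G| = 10.
Closing {3, 21} under the group operation gives all of G, so |H| = 10.

10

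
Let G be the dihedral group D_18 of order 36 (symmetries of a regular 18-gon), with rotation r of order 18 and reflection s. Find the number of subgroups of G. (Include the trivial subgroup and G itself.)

45

|G| = 36, so by Lagrange every subgroup order divides 36. Divisors: 1, 2, 3, 4, 6, 9, 12, 18, 36.
Subgroups by order — order 1: 1; order 2: 19; order 3: 1; order 4: 9; order 6: 7; order 9: 1; order 12: 3; order 18: 3; order 36: 1.
Total: 1 + 19 + 1 + 9 + 7 + 1 + 3 + 3 + 1 = 45.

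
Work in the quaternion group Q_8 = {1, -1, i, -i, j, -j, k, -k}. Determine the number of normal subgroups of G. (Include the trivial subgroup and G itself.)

6

G has 6 subgroups. Checking conjugation-invariance by order — order 1: 1/1 normal; order 2: 1/1 normal; order 4: 3/3 normal; order 8: 1/1 normal.
Total normal subgroups: 6.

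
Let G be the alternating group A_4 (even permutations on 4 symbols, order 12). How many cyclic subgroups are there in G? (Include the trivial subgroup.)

8

Each element a generates a cyclic subgroup ⟨a⟩; distinct elements may generate the same one (a cyclic group of order d has φ(d) generators).
Cyclic subgroups by order — order 1: 1; order 2: 3; order 3: 4.
Total: 8.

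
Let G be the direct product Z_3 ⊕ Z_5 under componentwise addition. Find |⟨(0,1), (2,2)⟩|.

|⟨(0,1)⟩| = 5 and |⟨(2,2)⟩| = 15, so |H| is a multiple of lcm(5, 15) = 15 and divides |G| = 15.
Closing {(0,1), (2,2)} under the group operation gives all of G, so |H| = 15.

15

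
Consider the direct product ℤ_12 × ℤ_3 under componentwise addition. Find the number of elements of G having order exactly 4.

2

An element (a,b) has order lcm(ord(a), ord(b)); count pairs with lcm equal to 4.
Enumerating gives 2 such elements.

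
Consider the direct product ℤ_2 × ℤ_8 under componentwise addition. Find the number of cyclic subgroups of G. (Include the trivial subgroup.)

Group the elements of G by the cyclic subgroup they generate; each cyclic subgroup of order d accounts for φ(d) elements.
Cyclic subgroups by order — order 1: 1; order 2: 3; order 4: 2; order 8: 2.
Total: 8.

8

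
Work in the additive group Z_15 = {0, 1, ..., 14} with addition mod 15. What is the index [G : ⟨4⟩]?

|⟨4⟩| = 15 and |G| = 15.
By Lagrange, [G : H] = |G|/|H| = 15/15 = 1.

1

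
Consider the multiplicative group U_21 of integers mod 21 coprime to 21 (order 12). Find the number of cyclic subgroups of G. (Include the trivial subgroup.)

8

Each element a generates a cyclic subgroup ⟨a⟩; distinct elements may generate the same one (a cyclic group of order d has φ(d) generators).
Cyclic subgroups by order — order 1: 1; order 2: 3; order 3: 1; order 6: 3.
Total: 8.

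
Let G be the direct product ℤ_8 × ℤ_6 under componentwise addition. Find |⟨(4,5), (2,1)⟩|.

24

|⟨(4,5)⟩| = 6 and |⟨(2,1)⟩| = 12, so |H| is a multiple of lcm(6, 12) = 12 and divides |G| = 48.
Closing under the operation: H = {(0,0), (0,1), (0,2), (0,3), (0,4), (0,5), (2,0), (2,1), (2,2), (2,3), (2,4), (2,5), (4,0), (4,1), (4,2), (4,3), (4,4), (4,5), (6,0), (6,1), (6,2), (6,3), (6,4), (6,5)}, so |H| = 24.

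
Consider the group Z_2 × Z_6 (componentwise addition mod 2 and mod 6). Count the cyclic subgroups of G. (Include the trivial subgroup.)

Group the elements of G by the cyclic subgroup they generate; each cyclic subgroup of order d accounts for φ(d) elements.
Cyclic subgroups by order — order 1: 1; order 2: 3; order 3: 1; order 6: 3.
Total: 8.

8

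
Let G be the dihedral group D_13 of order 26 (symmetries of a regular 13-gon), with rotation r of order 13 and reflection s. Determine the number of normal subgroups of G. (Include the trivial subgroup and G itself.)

G has 16 subgroups. Checking conjugation-invariance by order — order 1: 1/1 normal; order 2: 0/13 normal; order 13: 1/1 normal; order 26: 1/1 normal.
Total normal subgroups: 3.

3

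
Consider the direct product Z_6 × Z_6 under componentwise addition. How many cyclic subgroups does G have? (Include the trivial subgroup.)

20

Group the elements of G by the cyclic subgroup they generate; each cyclic subgroup of order d accounts for φ(d) elements.
Cyclic subgroups by order — order 1: 1; order 2: 3; order 3: 4; order 6: 12.
Total: 20.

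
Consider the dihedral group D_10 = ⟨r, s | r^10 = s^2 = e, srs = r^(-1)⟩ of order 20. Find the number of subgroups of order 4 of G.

5

|G| = 20 and 4 | 20, so subgroups of order 4 are possible by Lagrange.
The subgroups of order 4 are: {e, r^5, r^2s, r^7s}; {e, r^5, r^3s, r^8s}; {e, r^5, r^4s, r^9s}; {e, r^5, s, r^5s}; … (5 in all).
So G has 5 subgroups of order 4.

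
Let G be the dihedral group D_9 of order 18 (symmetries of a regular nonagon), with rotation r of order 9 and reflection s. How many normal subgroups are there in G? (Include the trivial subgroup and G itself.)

4

G has 16 subgroups. Checking conjugation-invariance by order — order 1: 1/1 normal; order 2: 0/9 normal; order 3: 1/1 normal; order 6: 0/3 normal; order 9: 1/1 normal; order 18: 1/1 normal.
Total normal subgroups: 4.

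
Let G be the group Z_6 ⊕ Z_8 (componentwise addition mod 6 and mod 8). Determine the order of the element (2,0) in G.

The order of (2,0) in Z_6 × Z_8 is lcm(ord(2) in Z_6, ord(0) in Z_8).
ord(2) = 3 and ord(0) = 1, so |⟨(2,0)⟩| = lcm(3, 1) = 3.

3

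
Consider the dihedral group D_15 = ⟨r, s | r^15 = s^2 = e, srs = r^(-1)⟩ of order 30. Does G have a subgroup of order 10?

10 | 30. A subgroup of order 10 is {e, r^3, r^6, r^9, r^12, rs, r^4s, r^7s, r^10s, r^13s}.

Yes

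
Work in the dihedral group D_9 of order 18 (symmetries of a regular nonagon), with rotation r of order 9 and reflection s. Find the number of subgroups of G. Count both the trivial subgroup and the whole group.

16

|G| = 18, so by Lagrange every subgroup order divides 18. Divisors: 1, 2, 3, 6, 9, 18.
Subgroups by order — order 1: 1; order 2: 9; order 3: 1; order 6: 3; order 9: 1; order 18: 1.
Total: 1 + 9 + 1 + 3 + 1 + 1 = 16.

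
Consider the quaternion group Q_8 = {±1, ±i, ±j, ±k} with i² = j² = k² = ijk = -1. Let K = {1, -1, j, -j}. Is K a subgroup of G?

|K| = 4 divides |G| = 8, consistent with Lagrange.
K contains the identity, every element's inverse is in K, and K is closed under ·: it is a subgroup.
In fact K = ⟨j⟩.

Yes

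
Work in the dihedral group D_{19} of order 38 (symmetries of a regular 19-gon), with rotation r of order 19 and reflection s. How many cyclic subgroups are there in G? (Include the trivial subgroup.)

21

A cyclic subgroup of order d is generated by each of its φ(d) elements of order d, so the cyclic subgroups of order d number (#elements of order d)/φ(d).
Cyclic subgroups by order — order 1: 1; order 2: 19; order 19: 1.
Total: 21.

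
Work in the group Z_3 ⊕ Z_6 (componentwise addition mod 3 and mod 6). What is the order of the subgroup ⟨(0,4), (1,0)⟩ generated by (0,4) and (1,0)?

|⟨(0,4)⟩| = 3 and |⟨(1,0)⟩| = 3, so |H| is a multiple of lcm(3, 3) = 3 and divides |G| = 18.
Closing under the operation: H = {(0,0), (0,2), (0,4), (1,0), (1,2), (1,4), (2,0), (2,2), (2,4)}, so |H| = 9.

9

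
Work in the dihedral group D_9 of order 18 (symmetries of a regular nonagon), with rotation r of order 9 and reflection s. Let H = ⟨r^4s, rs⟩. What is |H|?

|⟨r^4s⟩| = 2 and |⟨rs⟩| = 2, so |H| is a multiple of lcm(2, 2) = 2 and divides |G| = 18.
Closing under the operation: H = {e, r^3, r^6, rs, r^4s, r^7s}, so |H| = 6.

6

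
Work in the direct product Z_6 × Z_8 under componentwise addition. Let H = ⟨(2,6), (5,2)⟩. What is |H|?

24

|⟨(2,6)⟩| = 12 and |⟨(5,2)⟩| = 12, so |H| is a multiple of lcm(12, 12) = 12 and divides |G| = 48.
Closing under the operation: H = {(0,0), (0,2), (0,4), (0,6), (1,0), (1,2), (1,4), (1,6), (2,0), (2,2), (2,4), (2,6), (3,0), (3,2), (3,4), (3,6), (4,0), (4,2), (4,4), (4,6), (5,0), (5,2), (5,4), (5,6)}, so |H| = 24.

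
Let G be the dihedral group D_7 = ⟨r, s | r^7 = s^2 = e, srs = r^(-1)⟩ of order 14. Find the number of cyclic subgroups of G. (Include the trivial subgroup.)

9

Each element a generates a cyclic subgroup ⟨a⟩; distinct elements may generate the same one (a cyclic group of order d has φ(d) generators).
Cyclic subgroups by order — order 1: 1; order 2: 7; order 7: 1.
Total: 9.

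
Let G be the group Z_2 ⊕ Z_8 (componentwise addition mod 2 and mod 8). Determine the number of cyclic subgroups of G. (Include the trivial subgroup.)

Each element a generates a cyclic subgroup ⟨a⟩; distinct elements may generate the same one (a cyclic group of order d has φ(d) generators).
Cyclic subgroups by order — order 1: 1; order 2: 3; order 4: 2; order 8: 2.
Total: 8.

8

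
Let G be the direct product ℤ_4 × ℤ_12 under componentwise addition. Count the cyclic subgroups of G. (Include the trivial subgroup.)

20

Each element a generates a cyclic subgroup ⟨a⟩; distinct elements may generate the same one (a cyclic group of order d has φ(d) generators).
Cyclic subgroups by order — order 1: 1; order 2: 3; order 3: 1; order 4: 6; order 6: 3; order 12: 6.
Total: 20.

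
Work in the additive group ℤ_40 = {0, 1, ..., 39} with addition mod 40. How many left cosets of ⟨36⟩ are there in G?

4

|⟨36⟩| = 10 and |G| = 40.
By Lagrange, [G : H] = |G|/|H| = 40/10 = 4.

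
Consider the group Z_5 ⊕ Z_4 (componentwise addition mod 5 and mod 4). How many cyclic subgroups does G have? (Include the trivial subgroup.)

6

A cyclic subgroup of order d is generated by each of its φ(d) elements of order d, so the cyclic subgroups of order d number (#elements of order d)/φ(d).
Cyclic subgroups by order — order 1: 1; order 2: 1; order 4: 1; order 5: 1; order 10: 1; order 20: 1.
Total: 6.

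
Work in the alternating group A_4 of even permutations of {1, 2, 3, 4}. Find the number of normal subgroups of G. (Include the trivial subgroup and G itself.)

3

G has 10 subgroups. Checking conjugation-invariance by order — order 1: 1/1 normal; order 2: 0/3 normal; order 3: 0/4 normal; order 4: 1/1 normal; order 12: 1/1 normal.
Total normal subgroups: 3.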